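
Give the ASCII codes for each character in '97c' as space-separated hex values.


String: '97c'  (3 characters)
Per-character ASCII lookup:
  '9': digits start at 48: '9' = 48 + 9 = 57 → 0x39
  '7': digits start at 48: '7' = 48 + 7 = 55 → 0x37
  'c': lowercase starts at 97: 'c' = 97 + 2 = 99 → 0x63
= 0x39 0x37 0x63


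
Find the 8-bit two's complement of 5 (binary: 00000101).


Original: 00000101
Step 1 - Invert all bits: 11111010
Step 2 - Add 1: 11111010 + 1
= 11111011 (represents -5)


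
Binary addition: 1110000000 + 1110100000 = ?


Align and add column by column (LSB to MSB, carry propagating):
  01110000000
+ 01110100000
  -----------
  col 0: 0 + 0 + 0 (carry in) = 0 → bit 0, carry out 0
  col 1: 0 + 0 + 0 (carry in) = 0 → bit 0, carry out 0
  col 2: 0 + 0 + 0 (carry in) = 0 → bit 0, carry out 0
  col 3: 0 + 0 + 0 (carry in) = 0 → bit 0, carry out 0
  col 4: 0 + 0 + 0 (carry in) = 0 → bit 0, carry out 0
  col 5: 0 + 1 + 0 (carry in) = 1 → bit 1, carry out 0
  col 6: 0 + 0 + 0 (carry in) = 0 → bit 0, carry out 0
  col 7: 1 + 1 + 0 (carry in) = 2 → bit 0, carry out 1
  col 8: 1 + 1 + 1 (carry in) = 3 → bit 1, carry out 1
  col 9: 1 + 1 + 1 (carry in) = 3 → bit 1, carry out 1
  col 10: 0 + 0 + 1 (carry in) = 1 → bit 1, carry out 0
Reading bits MSB→LSB: 11100100000
Strip leading zeros: 11100100000
= 11100100000


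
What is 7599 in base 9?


Divide by 9 repeatedly:
7599 ÷ 9 = 844 remainder 3
844 ÷ 9 = 93 remainder 7
93 ÷ 9 = 10 remainder 3
10 ÷ 9 = 1 remainder 1
1 ÷ 9 = 0 remainder 1
Reading remainders bottom-up:
= 11373


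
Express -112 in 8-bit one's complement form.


Original: 01110000
Invert all bits:
  bit 0: 0 → 1
  bit 1: 1 → 0
  bit 2: 1 → 0
  bit 3: 1 → 0
  bit 4: 0 → 1
  bit 5: 0 → 1
  bit 6: 0 → 1
  bit 7: 0 → 1
= 10001111


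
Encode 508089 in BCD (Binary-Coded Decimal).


Each digit → 4-bit binary:
  5 → 0101
  0 → 0000
  8 → 1000
  0 → 0000
  8 → 1000
  9 → 1001
= 0101 0000 1000 0000 1000 1001


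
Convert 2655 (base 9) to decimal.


Positional values (base 9):
  5 × 9^0 = 5 × 1 = 5
  5 × 9^1 = 5 × 9 = 45
  6 × 9^2 = 6 × 81 = 486
  2 × 9^3 = 2 × 729 = 1458
Sum = 5 + 45 + 486 + 1458
= 1994


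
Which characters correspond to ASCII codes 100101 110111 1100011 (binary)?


Codes (binary): 100101 110111 1100011
Per-code ASCII lookup:
  100101 = 37  (special character) → '%'
  110111 = 55  (range 48-57: digits, 55 - 48 = 7) → '7'
  1100011 = 99  (range 97-122: lowercase, 99 - 97 = 2) → 'c'
= '%7c'


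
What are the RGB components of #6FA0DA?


Hex: #6FA0DA
R = 6F₁₆ = 111
G = A0₁₆ = 160
B = DA₁₆ = 218
= RGB(111, 160, 218)


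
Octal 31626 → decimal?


Positional values:
Position 0: 6 × 8^0 = 6
Position 1: 2 × 8^1 = 16
Position 2: 6 × 8^2 = 384
Position 3: 1 × 8^3 = 512
Position 4: 3 × 8^4 = 12288
Sum = 6 + 16 + 384 + 512 + 12288
= 13206


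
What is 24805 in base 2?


Divide by 2 repeatedly:
24805 ÷ 2 = 12402 remainder 1
12402 ÷ 2 = 6201 remainder 0
6201 ÷ 2 = 3100 remainder 1
3100 ÷ 2 = 1550 remainder 0
1550 ÷ 2 = 775 remainder 0
775 ÷ 2 = 387 remainder 1
387 ÷ 2 = 193 remainder 1
193 ÷ 2 = 96 remainder 1
96 ÷ 2 = 48 remainder 0
48 ÷ 2 = 24 remainder 0
24 ÷ 2 = 12 remainder 0
12 ÷ 2 = 6 remainder 0
6 ÷ 2 = 3 remainder 0
3 ÷ 2 = 1 remainder 1
1 ÷ 2 = 0 remainder 1
Reading remainders bottom-up:
= 110000011100101


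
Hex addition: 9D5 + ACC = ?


Align and add column by column (LSB to MSB, each column mod 16 with carry):
  09D5
+ 0ACC
  ----
  col 0: 5(5) + C(12) + 0 (carry in) = 17 → 1(1), carry out 1
  col 1: D(13) + C(12) + 1 (carry in) = 26 → A(10), carry out 1
  col 2: 9(9) + A(10) + 1 (carry in) = 20 → 4(4), carry out 1
  col 3: 0(0) + 0(0) + 1 (carry in) = 1 → 1(1), carry out 0
Reading digits MSB→LSB: 14A1
Strip leading zeros: 14A1
= 0x14A1


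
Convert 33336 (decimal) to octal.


Divide by 8 repeatedly:
33336 ÷ 8 = 4167 remainder 0
4167 ÷ 8 = 520 remainder 7
520 ÷ 8 = 65 remainder 0
65 ÷ 8 = 8 remainder 1
8 ÷ 8 = 1 remainder 0
1 ÷ 8 = 0 remainder 1
Reading remainders bottom-up:
= 0o101070


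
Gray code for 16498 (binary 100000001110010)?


Binary: 100000001110010
Gray code: G = B XOR (B >> 1)
B >> 1 = 010000000111001
100000001110010 XOR 010000000111001:
  1 XOR 0 = 1
  0 XOR 1 = 1
  0 XOR 0 = 0
  0 XOR 0 = 0
  0 XOR 0 = 0
  0 XOR 0 = 0
  0 XOR 0 = 0
  0 XOR 0 = 0
  1 XOR 0 = 1
  1 XOR 1 = 0
  1 XOR 1 = 0
  0 XOR 1 = 1
  0 XOR 0 = 0
  1 XOR 0 = 1
  0 XOR 1 = 1
= 110000001001011


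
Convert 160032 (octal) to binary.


Each octal digit → 3 binary bits:
  1 = 001
  6 = 110
  0 = 000
  0 = 000
  3 = 011
  2 = 010
Concatenate: 001 110 000 000 011 010
= 001110000000011010


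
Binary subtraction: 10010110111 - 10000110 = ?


Align and subtract column by column (LSB to MSB, borrowing when needed):
  10010110111
- 00010000110
  -----------
  col 0: (1 - 0 borrow-in) - 0 → 1 - 0 = 1, borrow out 0
  col 1: (1 - 0 borrow-in) - 1 → 1 - 1 = 0, borrow out 0
  col 2: (1 - 0 borrow-in) - 1 → 1 - 1 = 0, borrow out 0
  col 3: (0 - 0 borrow-in) - 0 → 0 - 0 = 0, borrow out 0
  col 4: (1 - 0 borrow-in) - 0 → 1 - 0 = 1, borrow out 0
  col 5: (1 - 0 borrow-in) - 0 → 1 - 0 = 1, borrow out 0
  col 6: (0 - 0 borrow-in) - 0 → 0 - 0 = 0, borrow out 0
  col 7: (1 - 0 borrow-in) - 1 → 1 - 1 = 0, borrow out 0
  col 8: (0 - 0 borrow-in) - 0 → 0 - 0 = 0, borrow out 0
  col 9: (0 - 0 borrow-in) - 0 → 0 - 0 = 0, borrow out 0
  col 10: (1 - 0 borrow-in) - 0 → 1 - 0 = 1, borrow out 0
Reading bits MSB→LSB: 10000110001
Strip leading zeros: 10000110001
= 10000110001


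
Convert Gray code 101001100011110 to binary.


Gray code: 101001100011110
MSB stays the same: 1
Each subsequent bit = prev_binary XOR current_gray:
  B[1] = 1 XOR 0 = 1
  B[2] = 1 XOR 1 = 0
  B[3] = 0 XOR 0 = 0
  B[4] = 0 XOR 0 = 0
  B[5] = 0 XOR 1 = 1
  B[6] = 1 XOR 1 = 0
  B[7] = 0 XOR 0 = 0
  B[8] = 0 XOR 0 = 0
  B[9] = 0 XOR 0 = 0
  B[10] = 0 XOR 1 = 1
  B[11] = 1 XOR 1 = 0
  B[12] = 0 XOR 1 = 1
  B[13] = 1 XOR 1 = 0
  B[14] = 0 XOR 0 = 0
= 110001000010100 (25108 decimal)


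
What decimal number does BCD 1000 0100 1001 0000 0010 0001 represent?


Each 4-bit group → digit:
  1000 → 8
  0100 → 4
  1001 → 9
  0000 → 0
  0010 → 2
  0001 → 1
= 849021


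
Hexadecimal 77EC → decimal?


Positional values:
Position 0: C × 16^0 = 12 × 1 = 12
Position 1: E × 16^1 = 14 × 16 = 224
Position 2: 7 × 16^2 = 7 × 256 = 1792
Position 3: 7 × 16^3 = 7 × 4096 = 28672
Sum = 12 + 224 + 1792 + 28672
= 30700


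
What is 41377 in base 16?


Divide by 16 repeatedly:
41377 ÷ 16 = 2586 remainder 1 (1)
2586 ÷ 16 = 161 remainder 10 (A)
161 ÷ 16 = 10 remainder 1 (1)
10 ÷ 16 = 0 remainder 10 (A)
Reading remainders bottom-up:
= 0xA1A1


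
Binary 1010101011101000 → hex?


Group into 4-bit nibbles: 1010101011101000
  1010 = A
  1010 = A
  1110 = E
  1000 = 8
= 0xAAE8


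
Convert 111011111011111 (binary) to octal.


Group into 3-bit groups: 111011111011111
  111 = 7
  011 = 3
  111 = 7
  011 = 3
  111 = 7
= 0o73737


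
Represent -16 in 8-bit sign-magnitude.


Sign bit: 1 (negative)
Magnitude: 16 = 0010000
= 10010000


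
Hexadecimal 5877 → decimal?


Positional values:
Position 0: 7 × 16^0 = 7 × 1 = 7
Position 1: 7 × 16^1 = 7 × 16 = 112
Position 2: 8 × 16^2 = 8 × 256 = 2048
Position 3: 5 × 16^3 = 5 × 4096 = 20480
Sum = 7 + 112 + 2048 + 20480
= 22647


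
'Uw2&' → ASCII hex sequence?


String: 'Uw2&'  (4 characters)
Per-character ASCII lookup:
  'U': uppercase starts at 65: 'U' = 65 + 20 = 85 → 0x55
  'w': lowercase starts at 97: 'w' = 97 + 22 = 119 → 0x77
  '2': digits start at 48: '2' = 48 + 2 = 50 → 0x32
  '&': special character: '&' = 38 → 0x26
= 0x55 0x77 0x32 0x26


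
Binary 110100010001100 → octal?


Group into 3-bit groups: 110100010001100
  110 = 6
  100 = 4
  010 = 2
  001 = 1
  100 = 4
= 0o64214


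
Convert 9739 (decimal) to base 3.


Divide by 3 repeatedly:
9739 ÷ 3 = 3246 remainder 1
3246 ÷ 3 = 1082 remainder 0
1082 ÷ 3 = 360 remainder 2
360 ÷ 3 = 120 remainder 0
120 ÷ 3 = 40 remainder 0
40 ÷ 3 = 13 remainder 1
13 ÷ 3 = 4 remainder 1
4 ÷ 3 = 1 remainder 1
1 ÷ 3 = 0 remainder 1
Reading remainders bottom-up:
= 111100201


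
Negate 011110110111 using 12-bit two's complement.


Original: 011110110111
Step 1 - Invert all bits: 100001001000
Step 2 - Add 1: 100001001000 + 1
= 100001001001 (represents -1975)


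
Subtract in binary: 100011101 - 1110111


Align and subtract column by column (LSB to MSB, borrowing when needed):
  100011101
- 001110111
  ---------
  col 0: (1 - 0 borrow-in) - 1 → 1 - 1 = 0, borrow out 0
  col 1: (0 - 0 borrow-in) - 1 → borrow from next column: (0+2) - 1 = 1, borrow out 1
  col 2: (1 - 1 borrow-in) - 1 → borrow from next column: (0+2) - 1 = 1, borrow out 1
  col 3: (1 - 1 borrow-in) - 0 → 0 - 0 = 0, borrow out 0
  col 4: (1 - 0 borrow-in) - 1 → 1 - 1 = 0, borrow out 0
  col 5: (0 - 0 borrow-in) - 1 → borrow from next column: (0+2) - 1 = 1, borrow out 1
  col 6: (0 - 1 borrow-in) - 1 → borrow from next column: (-1+2) - 1 = 0, borrow out 1
  col 7: (0 - 1 borrow-in) - 0 → borrow from next column: (-1+2) - 0 = 1, borrow out 1
  col 8: (1 - 1 borrow-in) - 0 → 0 - 0 = 0, borrow out 0
Reading bits MSB→LSB: 010100110
Strip leading zeros: 10100110
= 10100110


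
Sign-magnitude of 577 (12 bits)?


Sign bit: 0 (positive)
Magnitude: 577 = 01001000001
= 001001000001


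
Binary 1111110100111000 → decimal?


Positional values:
Bit 3: 1 × 2^3 = 8
Bit 4: 1 × 2^4 = 16
Bit 5: 1 × 2^5 = 32
Bit 8: 1 × 2^8 = 256
Bit 10: 1 × 2^10 = 1024
Bit 11: 1 × 2^11 = 2048
Bit 12: 1 × 2^12 = 4096
Bit 13: 1 × 2^13 = 8192
Bit 14: 1 × 2^14 = 16384
Bit 15: 1 × 2^15 = 32768
Sum = 8 + 16 + 32 + 256 + 1024 + 2048 + 4096 + 8192 + 16384 + 32768
= 64824


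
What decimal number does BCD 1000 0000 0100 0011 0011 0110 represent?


Each 4-bit group → digit:
  1000 → 8
  0000 → 0
  0100 → 4
  0011 → 3
  0011 → 3
  0110 → 6
= 804336


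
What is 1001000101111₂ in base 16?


Group into 4-bit nibbles: 0001001000101111
  0001 = 1
  0010 = 2
  0010 = 2
  1111 = F
= 0x122F


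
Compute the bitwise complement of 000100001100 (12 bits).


Original: 000100001100
Invert all bits:
  bit 0: 0 → 1
  bit 1: 0 → 1
  bit 2: 0 → 1
  bit 3: 1 → 0
  bit 4: 0 → 1
  bit 5: 0 → 1
  bit 6: 0 → 1
  bit 7: 0 → 1
  bit 8: 1 → 0
  bit 9: 1 → 0
  bit 10: 0 → 1
  bit 11: 0 → 1
= 111011110011


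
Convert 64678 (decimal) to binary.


Divide by 2 repeatedly:
64678 ÷ 2 = 32339 remainder 0
32339 ÷ 2 = 16169 remainder 1
16169 ÷ 2 = 8084 remainder 1
8084 ÷ 2 = 4042 remainder 0
4042 ÷ 2 = 2021 remainder 0
2021 ÷ 2 = 1010 remainder 1
1010 ÷ 2 = 505 remainder 0
505 ÷ 2 = 252 remainder 1
252 ÷ 2 = 126 remainder 0
126 ÷ 2 = 63 remainder 0
63 ÷ 2 = 31 remainder 1
31 ÷ 2 = 15 remainder 1
15 ÷ 2 = 7 remainder 1
7 ÷ 2 = 3 remainder 1
3 ÷ 2 = 1 remainder 1
1 ÷ 2 = 0 remainder 1
Reading remainders bottom-up:
= 1111110010100110


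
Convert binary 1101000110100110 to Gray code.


Binary: 1101000110100110
Gray code: G = B XOR (B >> 1)
B >> 1 = 0110100011010011
1101000110100110 XOR 0110100011010011:
  1 XOR 0 = 1
  1 XOR 1 = 0
  0 XOR 1 = 1
  1 XOR 0 = 1
  0 XOR 1 = 1
  0 XOR 0 = 0
  0 XOR 0 = 0
  1 XOR 0 = 1
  1 XOR 1 = 0
  0 XOR 1 = 1
  1 XOR 0 = 1
  0 XOR 1 = 1
  0 XOR 0 = 0
  1 XOR 0 = 1
  1 XOR 1 = 0
  0 XOR 1 = 1
= 1011100101110101


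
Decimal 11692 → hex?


Divide by 16 repeatedly:
11692 ÷ 16 = 730 remainder 12 (C)
730 ÷ 16 = 45 remainder 10 (A)
45 ÷ 16 = 2 remainder 13 (D)
2 ÷ 16 = 0 remainder 2 (2)
Reading remainders bottom-up:
= 0x2DAC


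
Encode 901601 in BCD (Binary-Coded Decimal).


Each digit → 4-bit binary:
  9 → 1001
  0 → 0000
  1 → 0001
  6 → 0110
  0 → 0000
  1 → 0001
= 1001 0000 0001 0110 0000 0001


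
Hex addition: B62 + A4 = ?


Align and add column by column (LSB to MSB, each column mod 16 with carry):
  0B62
+ 00A4
  ----
  col 0: 2(2) + 4(4) + 0 (carry in) = 6 → 6(6), carry out 0
  col 1: 6(6) + A(10) + 0 (carry in) = 16 → 0(0), carry out 1
  col 2: B(11) + 0(0) + 1 (carry in) = 12 → C(12), carry out 0
  col 3: 0(0) + 0(0) + 0 (carry in) = 0 → 0(0), carry out 0
Reading digits MSB→LSB: 0C06
Strip leading zeros: C06
= 0xC06


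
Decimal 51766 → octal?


Divide by 8 repeatedly:
51766 ÷ 8 = 6470 remainder 6
6470 ÷ 8 = 808 remainder 6
808 ÷ 8 = 101 remainder 0
101 ÷ 8 = 12 remainder 5
12 ÷ 8 = 1 remainder 4
1 ÷ 8 = 0 remainder 1
Reading remainders bottom-up:
= 0o145066


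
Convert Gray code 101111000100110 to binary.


Gray code: 101111000100110
MSB stays the same: 1
Each subsequent bit = prev_binary XOR current_gray:
  B[1] = 1 XOR 0 = 1
  B[2] = 1 XOR 1 = 0
  B[3] = 0 XOR 1 = 1
  B[4] = 1 XOR 1 = 0
  B[5] = 0 XOR 1 = 1
  B[6] = 1 XOR 0 = 1
  B[7] = 1 XOR 0 = 1
  B[8] = 1 XOR 0 = 1
  B[9] = 1 XOR 1 = 0
  B[10] = 0 XOR 0 = 0
  B[11] = 0 XOR 0 = 0
  B[12] = 0 XOR 1 = 1
  B[13] = 1 XOR 1 = 0
  B[14] = 0 XOR 0 = 0
= 110101111000100 (27588 decimal)


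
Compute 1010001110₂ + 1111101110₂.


Align and add column by column (LSB to MSB, carry propagating):
  01010001110
+ 01111101110
  -----------
  col 0: 0 + 0 + 0 (carry in) = 0 → bit 0, carry out 0
  col 1: 1 + 1 + 0 (carry in) = 2 → bit 0, carry out 1
  col 2: 1 + 1 + 1 (carry in) = 3 → bit 1, carry out 1
  col 3: 1 + 1 + 1 (carry in) = 3 → bit 1, carry out 1
  col 4: 0 + 0 + 1 (carry in) = 1 → bit 1, carry out 0
  col 5: 0 + 1 + 0 (carry in) = 1 → bit 1, carry out 0
  col 6: 0 + 1 + 0 (carry in) = 1 → bit 1, carry out 0
  col 7: 1 + 1 + 0 (carry in) = 2 → bit 0, carry out 1
  col 8: 0 + 1 + 1 (carry in) = 2 → bit 0, carry out 1
  col 9: 1 + 1 + 1 (carry in) = 3 → bit 1, carry out 1
  col 10: 0 + 0 + 1 (carry in) = 1 → bit 1, carry out 0
Reading bits MSB→LSB: 11001111100
Strip leading zeros: 11001111100
= 11001111100


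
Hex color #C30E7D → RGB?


Hex: #C30E7D
R = C3₁₆ = 195
G = 0E₁₆ = 14
B = 7D₁₆ = 125
= RGB(195, 14, 125)


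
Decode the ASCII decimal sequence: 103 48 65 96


Codes (decimal): 103 48 65 96
Per-code ASCII lookup:
  103  (range 97-122: lowercase, 103 - 97 = 6) → 'g'
  48  (range 48-57: digits, 48 - 48 = 0) → '0'
  65  (range 65-90: uppercase, 65 - 65 = 0) → 'A'
  96  (special character) → '`'
= 'g0A`'


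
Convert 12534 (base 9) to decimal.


Positional values (base 9):
  4 × 9^0 = 4 × 1 = 4
  3 × 9^1 = 3 × 9 = 27
  5 × 9^2 = 5 × 81 = 405
  2 × 9^3 = 2 × 729 = 1458
  1 × 9^4 = 1 × 6561 = 6561
Sum = 4 + 27 + 405 + 1458 + 6561
= 8455


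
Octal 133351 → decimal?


Positional values:
Position 0: 1 × 8^0 = 1
Position 1: 5 × 8^1 = 40
Position 2: 3 × 8^2 = 192
Position 3: 3 × 8^3 = 1536
Position 4: 3 × 8^4 = 12288
Position 5: 1 × 8^5 = 32768
Sum = 1 + 40 + 192 + 1536 + 12288 + 32768
= 46825


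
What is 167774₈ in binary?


Each octal digit → 3 binary bits:
  1 = 001
  6 = 110
  7 = 111
  7 = 111
  7 = 111
  4 = 100
Concatenate: 001 110 111 111 111 100
= 001110111111111100


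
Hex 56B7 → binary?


Each hex digit → 4 binary bits:
  5 = 0101
  6 = 0110
  B = 1011
  7 = 0111
Concatenate: 0101 0110 1011 0111
= 0101011010110111


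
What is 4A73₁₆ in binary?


Each hex digit → 4 binary bits:
  4 = 0100
  A = 1010
  7 = 0111
  3 = 0011
Concatenate: 0100 1010 0111 0011
= 0100101001110011


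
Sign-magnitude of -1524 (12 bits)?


Sign bit: 1 (negative)
Magnitude: 1524 = 10111110100
= 110111110100


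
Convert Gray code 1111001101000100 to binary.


Gray code: 1111001101000100
MSB stays the same: 1
Each subsequent bit = prev_binary XOR current_gray:
  B[1] = 1 XOR 1 = 0
  B[2] = 0 XOR 1 = 1
  B[3] = 1 XOR 1 = 0
  B[4] = 0 XOR 0 = 0
  B[5] = 0 XOR 0 = 0
  B[6] = 0 XOR 1 = 1
  B[7] = 1 XOR 1 = 0
  B[8] = 0 XOR 0 = 0
  B[9] = 0 XOR 1 = 1
  B[10] = 1 XOR 0 = 1
  B[11] = 1 XOR 0 = 1
  B[12] = 1 XOR 0 = 1
  B[13] = 1 XOR 1 = 0
  B[14] = 0 XOR 0 = 0
  B[15] = 0 XOR 0 = 0
= 1010001001111000 (41592 decimal)


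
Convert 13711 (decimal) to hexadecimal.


Divide by 16 repeatedly:
13711 ÷ 16 = 856 remainder 15 (F)
856 ÷ 16 = 53 remainder 8 (8)
53 ÷ 16 = 3 remainder 5 (5)
3 ÷ 16 = 0 remainder 3 (3)
Reading remainders bottom-up:
= 0x358F


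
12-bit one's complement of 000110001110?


Original: 000110001110
Invert all bits:
  bit 0: 0 → 1
  bit 1: 0 → 1
  bit 2: 0 → 1
  bit 3: 1 → 0
  bit 4: 1 → 0
  bit 5: 0 → 1
  bit 6: 0 → 1
  bit 7: 0 → 1
  bit 8: 1 → 0
  bit 9: 1 → 0
  bit 10: 1 → 0
  bit 11: 0 → 1
= 111001110001


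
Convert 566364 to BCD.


Each digit → 4-bit binary:
  5 → 0101
  6 → 0110
  6 → 0110
  3 → 0011
  6 → 0110
  4 → 0100
= 0101 0110 0110 0011 0110 0100


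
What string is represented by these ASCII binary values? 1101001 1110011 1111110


Codes (binary): 1101001 1110011 1111110
Per-code ASCII lookup:
  1101001 = 105  (range 97-122: lowercase, 105 - 97 = 8) → 'i'
  1110011 = 115  (range 97-122: lowercase, 115 - 97 = 18) → 's'
  1111110 = 126  (special character) → '~'
= 'is~'


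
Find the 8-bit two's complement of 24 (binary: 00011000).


Original: 00011000
Step 1 - Invert all bits: 11100111
Step 2 - Add 1: 11100111 + 1
= 11101000 (represents -24)


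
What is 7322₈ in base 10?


Positional values:
Position 0: 2 × 8^0 = 2
Position 1: 2 × 8^1 = 16
Position 2: 3 × 8^2 = 192
Position 3: 7 × 8^3 = 3584
Sum = 2 + 16 + 192 + 3584
= 3794


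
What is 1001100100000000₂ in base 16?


Group into 4-bit nibbles: 1001100100000000
  1001 = 9
  1001 = 9
  0000 = 0
  0000 = 0
= 0x9900


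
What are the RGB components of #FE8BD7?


Hex: #FE8BD7
R = FE₁₆ = 254
G = 8B₁₆ = 139
B = D7₁₆ = 215
= RGB(254, 139, 215)


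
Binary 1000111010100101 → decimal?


Positional values:
Bit 0: 1 × 2^0 = 1
Bit 2: 1 × 2^2 = 4
Bit 5: 1 × 2^5 = 32
Bit 7: 1 × 2^7 = 128
Bit 9: 1 × 2^9 = 512
Bit 10: 1 × 2^10 = 1024
Bit 11: 1 × 2^11 = 2048
Bit 15: 1 × 2^15 = 32768
Sum = 1 + 4 + 32 + 128 + 512 + 1024 + 2048 + 32768
= 36517


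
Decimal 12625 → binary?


Divide by 2 repeatedly:
12625 ÷ 2 = 6312 remainder 1
6312 ÷ 2 = 3156 remainder 0
3156 ÷ 2 = 1578 remainder 0
1578 ÷ 2 = 789 remainder 0
789 ÷ 2 = 394 remainder 1
394 ÷ 2 = 197 remainder 0
197 ÷ 2 = 98 remainder 1
98 ÷ 2 = 49 remainder 0
49 ÷ 2 = 24 remainder 1
24 ÷ 2 = 12 remainder 0
12 ÷ 2 = 6 remainder 0
6 ÷ 2 = 3 remainder 0
3 ÷ 2 = 1 remainder 1
1 ÷ 2 = 0 remainder 1
Reading remainders bottom-up:
= 11000101010001


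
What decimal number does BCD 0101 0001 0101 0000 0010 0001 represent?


Each 4-bit group → digit:
  0101 → 5
  0001 → 1
  0101 → 5
  0000 → 0
  0010 → 2
  0001 → 1
= 515021


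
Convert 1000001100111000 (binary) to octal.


Group into 3-bit groups: 001000001100111000
  001 = 1
  000 = 0
  001 = 1
  100 = 4
  111 = 7
  000 = 0
= 0o101470


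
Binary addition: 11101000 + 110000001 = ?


Align and add column by column (LSB to MSB, carry propagating):
  0011101000
+ 0110000001
  ----------
  col 0: 0 + 1 + 0 (carry in) = 1 → bit 1, carry out 0
  col 1: 0 + 0 + 0 (carry in) = 0 → bit 0, carry out 0
  col 2: 0 + 0 + 0 (carry in) = 0 → bit 0, carry out 0
  col 3: 1 + 0 + 0 (carry in) = 1 → bit 1, carry out 0
  col 4: 0 + 0 + 0 (carry in) = 0 → bit 0, carry out 0
  col 5: 1 + 0 + 0 (carry in) = 1 → bit 1, carry out 0
  col 6: 1 + 0 + 0 (carry in) = 1 → bit 1, carry out 0
  col 7: 1 + 1 + 0 (carry in) = 2 → bit 0, carry out 1
  col 8: 0 + 1 + 1 (carry in) = 2 → bit 0, carry out 1
  col 9: 0 + 0 + 1 (carry in) = 1 → bit 1, carry out 0
Reading bits MSB→LSB: 1001101001
Strip leading zeros: 1001101001
= 1001101001


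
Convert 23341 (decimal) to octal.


Divide by 8 repeatedly:
23341 ÷ 8 = 2917 remainder 5
2917 ÷ 8 = 364 remainder 5
364 ÷ 8 = 45 remainder 4
45 ÷ 8 = 5 remainder 5
5 ÷ 8 = 0 remainder 5
Reading remainders bottom-up:
= 0o55455


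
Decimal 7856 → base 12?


Divide by 12 repeatedly:
7856 ÷ 12 = 654 remainder 8
654 ÷ 12 = 54 remainder 6
54 ÷ 12 = 4 remainder 6
4 ÷ 12 = 0 remainder 4
Reading remainders bottom-up:
= 4668


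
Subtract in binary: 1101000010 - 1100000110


Align and subtract column by column (LSB to MSB, borrowing when needed):
  1101000010
- 1100000110
  ----------
  col 0: (0 - 0 borrow-in) - 0 → 0 - 0 = 0, borrow out 0
  col 1: (1 - 0 borrow-in) - 1 → 1 - 1 = 0, borrow out 0
  col 2: (0 - 0 borrow-in) - 1 → borrow from next column: (0+2) - 1 = 1, borrow out 1
  col 3: (0 - 1 borrow-in) - 0 → borrow from next column: (-1+2) - 0 = 1, borrow out 1
  col 4: (0 - 1 borrow-in) - 0 → borrow from next column: (-1+2) - 0 = 1, borrow out 1
  col 5: (0 - 1 borrow-in) - 0 → borrow from next column: (-1+2) - 0 = 1, borrow out 1
  col 6: (1 - 1 borrow-in) - 0 → 0 - 0 = 0, borrow out 0
  col 7: (0 - 0 borrow-in) - 0 → 0 - 0 = 0, borrow out 0
  col 8: (1 - 0 borrow-in) - 1 → 1 - 1 = 0, borrow out 0
  col 9: (1 - 0 borrow-in) - 1 → 1 - 1 = 0, borrow out 0
Reading bits MSB→LSB: 0000111100
Strip leading zeros: 111100
= 111100


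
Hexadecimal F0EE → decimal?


Positional values:
Position 0: E × 16^0 = 14 × 1 = 14
Position 1: E × 16^1 = 14 × 16 = 224
Position 2: 0 × 16^2 = 0 × 256 = 0
Position 3: F × 16^3 = 15 × 4096 = 61440
Sum = 14 + 224 + 0 + 61440
= 61678


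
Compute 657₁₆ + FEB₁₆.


Align and add column by column (LSB to MSB, each column mod 16 with carry):
  0657
+ 0FEB
  ----
  col 0: 7(7) + B(11) + 0 (carry in) = 18 → 2(2), carry out 1
  col 1: 5(5) + E(14) + 1 (carry in) = 20 → 4(4), carry out 1
  col 2: 6(6) + F(15) + 1 (carry in) = 22 → 6(6), carry out 1
  col 3: 0(0) + 0(0) + 1 (carry in) = 1 → 1(1), carry out 0
Reading digits MSB→LSB: 1642
Strip leading zeros: 1642
= 0x1642


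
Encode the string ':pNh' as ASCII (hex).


String: ':pNh'  (4 characters)
Per-character ASCII lookup:
  ':': special character: ':' = 58 → 0x3A
  'p': lowercase starts at 97: 'p' = 97 + 15 = 112 → 0x70
  'N': uppercase starts at 65: 'N' = 65 + 13 = 78 → 0x4E
  'h': lowercase starts at 97: 'h' = 97 + 7 = 104 → 0x68
= 0x3A 0x70 0x4E 0x68


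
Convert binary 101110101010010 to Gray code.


Binary: 101110101010010
Gray code: G = B XOR (B >> 1)
B >> 1 = 010111010101001
101110101010010 XOR 010111010101001:
  1 XOR 0 = 1
  0 XOR 1 = 1
  1 XOR 0 = 1
  1 XOR 1 = 0
  1 XOR 1 = 0
  0 XOR 1 = 1
  1 XOR 0 = 1
  0 XOR 1 = 1
  1 XOR 0 = 1
  0 XOR 1 = 1
  1 XOR 0 = 1
  0 XOR 1 = 1
  0 XOR 0 = 0
  1 XOR 0 = 1
  0 XOR 1 = 1
= 111001111111011


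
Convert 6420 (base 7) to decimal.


Positional values (base 7):
  0 × 7^0 = 0 × 1 = 0
  2 × 7^1 = 2 × 7 = 14
  4 × 7^2 = 4 × 49 = 196
  6 × 7^3 = 6 × 343 = 2058
Sum = 0 + 14 + 196 + 2058
= 2268


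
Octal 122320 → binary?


Each octal digit → 3 binary bits:
  1 = 001
  2 = 010
  2 = 010
  3 = 011
  2 = 010
  0 = 000
Concatenate: 001 010 010 011 010 000
= 001010010011010000


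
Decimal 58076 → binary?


Divide by 2 repeatedly:
58076 ÷ 2 = 29038 remainder 0
29038 ÷ 2 = 14519 remainder 0
14519 ÷ 2 = 7259 remainder 1
7259 ÷ 2 = 3629 remainder 1
3629 ÷ 2 = 1814 remainder 1
1814 ÷ 2 = 907 remainder 0
907 ÷ 2 = 453 remainder 1
453 ÷ 2 = 226 remainder 1
226 ÷ 2 = 113 remainder 0
113 ÷ 2 = 56 remainder 1
56 ÷ 2 = 28 remainder 0
28 ÷ 2 = 14 remainder 0
14 ÷ 2 = 7 remainder 0
7 ÷ 2 = 3 remainder 1
3 ÷ 2 = 1 remainder 1
1 ÷ 2 = 0 remainder 1
Reading remainders bottom-up:
= 1110001011011100


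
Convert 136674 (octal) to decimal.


Positional values:
Position 0: 4 × 8^0 = 4
Position 1: 7 × 8^1 = 56
Position 2: 6 × 8^2 = 384
Position 3: 6 × 8^3 = 3072
Position 4: 3 × 8^4 = 12288
Position 5: 1 × 8^5 = 32768
Sum = 4 + 56 + 384 + 3072 + 12288 + 32768
= 48572


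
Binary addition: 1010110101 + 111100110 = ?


Align and add column by column (LSB to MSB, carry propagating):
  01010110101
+ 00111100110
  -----------
  col 0: 1 + 0 + 0 (carry in) = 1 → bit 1, carry out 0
  col 1: 0 + 1 + 0 (carry in) = 1 → bit 1, carry out 0
  col 2: 1 + 1 + 0 (carry in) = 2 → bit 0, carry out 1
  col 3: 0 + 0 + 1 (carry in) = 1 → bit 1, carry out 0
  col 4: 1 + 0 + 0 (carry in) = 1 → bit 1, carry out 0
  col 5: 1 + 1 + 0 (carry in) = 2 → bit 0, carry out 1
  col 6: 0 + 1 + 1 (carry in) = 2 → bit 0, carry out 1
  col 7: 1 + 1 + 1 (carry in) = 3 → bit 1, carry out 1
  col 8: 0 + 1 + 1 (carry in) = 2 → bit 0, carry out 1
  col 9: 1 + 0 + 1 (carry in) = 2 → bit 0, carry out 1
  col 10: 0 + 0 + 1 (carry in) = 1 → bit 1, carry out 0
Reading bits MSB→LSB: 10010011011
Strip leading zeros: 10010011011
= 10010011011


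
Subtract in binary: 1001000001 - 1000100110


Align and subtract column by column (LSB to MSB, borrowing when needed):
  1001000001
- 1000100110
  ----------
  col 0: (1 - 0 borrow-in) - 0 → 1 - 0 = 1, borrow out 0
  col 1: (0 - 0 borrow-in) - 1 → borrow from next column: (0+2) - 1 = 1, borrow out 1
  col 2: (0 - 1 borrow-in) - 1 → borrow from next column: (-1+2) - 1 = 0, borrow out 1
  col 3: (0 - 1 borrow-in) - 0 → borrow from next column: (-1+2) - 0 = 1, borrow out 1
  col 4: (0 - 1 borrow-in) - 0 → borrow from next column: (-1+2) - 0 = 1, borrow out 1
  col 5: (0 - 1 borrow-in) - 1 → borrow from next column: (-1+2) - 1 = 0, borrow out 1
  col 6: (1 - 1 borrow-in) - 0 → 0 - 0 = 0, borrow out 0
  col 7: (0 - 0 borrow-in) - 0 → 0 - 0 = 0, borrow out 0
  col 8: (0 - 0 borrow-in) - 0 → 0 - 0 = 0, borrow out 0
  col 9: (1 - 0 borrow-in) - 1 → 1 - 1 = 0, borrow out 0
Reading bits MSB→LSB: 0000011011
Strip leading zeros: 11011
= 11011


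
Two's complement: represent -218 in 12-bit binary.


Original: 000011011010
Step 1 - Invert all bits: 111100100101
Step 2 - Add 1: 111100100101 + 1
= 111100100110 (represents -218)


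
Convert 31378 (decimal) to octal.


Divide by 8 repeatedly:
31378 ÷ 8 = 3922 remainder 2
3922 ÷ 8 = 490 remainder 2
490 ÷ 8 = 61 remainder 2
61 ÷ 8 = 7 remainder 5
7 ÷ 8 = 0 remainder 7
Reading remainders bottom-up:
= 0o75222


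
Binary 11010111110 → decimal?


Positional values:
Bit 1: 1 × 2^1 = 2
Bit 2: 1 × 2^2 = 4
Bit 3: 1 × 2^3 = 8
Bit 4: 1 × 2^4 = 16
Bit 5: 1 × 2^5 = 32
Bit 7: 1 × 2^7 = 128
Bit 9: 1 × 2^9 = 512
Bit 10: 1 × 2^10 = 1024
Sum = 2 + 4 + 8 + 16 + 32 + 128 + 512 + 1024
= 1726


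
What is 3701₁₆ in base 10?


Positional values:
Position 0: 1 × 16^0 = 1 × 1 = 1
Position 1: 0 × 16^1 = 0 × 16 = 0
Position 2: 7 × 16^2 = 7 × 256 = 1792
Position 3: 3 × 16^3 = 3 × 4096 = 12288
Sum = 1 + 0 + 1792 + 12288
= 14081


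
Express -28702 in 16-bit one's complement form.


Original: 0111000000011110
Invert all bits:
  bit 0: 0 → 1
  bit 1: 1 → 0
  bit 2: 1 → 0
  bit 3: 1 → 0
  bit 4: 0 → 1
  bit 5: 0 → 1
  bit 6: 0 → 1
  bit 7: 0 → 1
  bit 8: 0 → 1
  bit 9: 0 → 1
  bit 10: 0 → 1
  bit 11: 1 → 0
  bit 12: 1 → 0
  bit 13: 1 → 0
  bit 14: 1 → 0
  bit 15: 0 → 1
= 1000111111100001


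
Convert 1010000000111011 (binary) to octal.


Group into 3-bit groups: 001010000000111011
  001 = 1
  010 = 2
  000 = 0
  000 = 0
  111 = 7
  011 = 3
= 0o120073


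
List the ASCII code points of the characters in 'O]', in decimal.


String: 'O]'  (2 characters)
Per-character ASCII lookup:
  'O': uppercase starts at 65: 'O' = 65 + 14 = 79
  ']': special character: ']' = 93
= 79 93


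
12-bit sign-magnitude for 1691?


Sign bit: 0 (positive)
Magnitude: 1691 = 11010011011
= 011010011011


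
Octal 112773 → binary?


Each octal digit → 3 binary bits:
  1 = 001
  1 = 001
  2 = 010
  7 = 111
  7 = 111
  3 = 011
Concatenate: 001 001 010 111 111 011
= 001001010111111011


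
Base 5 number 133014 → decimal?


Positional values (base 5):
  4 × 5^0 = 4 × 1 = 4
  1 × 5^1 = 1 × 5 = 5
  0 × 5^2 = 0 × 25 = 0
  3 × 5^3 = 3 × 125 = 375
  3 × 5^4 = 3 × 625 = 1875
  1 × 5^5 = 1 × 3125 = 3125
Sum = 4 + 5 + 0 + 375 + 1875 + 3125
= 5384


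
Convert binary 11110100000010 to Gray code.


Binary: 11110100000010
Gray code: G = B XOR (B >> 1)
B >> 1 = 01111010000001
11110100000010 XOR 01111010000001:
  1 XOR 0 = 1
  1 XOR 1 = 0
  1 XOR 1 = 0
  1 XOR 1 = 0
  0 XOR 1 = 1
  1 XOR 0 = 1
  0 XOR 1 = 1
  0 XOR 0 = 0
  0 XOR 0 = 0
  0 XOR 0 = 0
  0 XOR 0 = 0
  0 XOR 0 = 0
  1 XOR 0 = 1
  0 XOR 1 = 1
= 10001110000011


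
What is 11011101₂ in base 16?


Group into 4-bit nibbles: 11011101
  1101 = D
  1101 = D
= 0xDD


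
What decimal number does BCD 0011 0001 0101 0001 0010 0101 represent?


Each 4-bit group → digit:
  0011 → 3
  0001 → 1
  0101 → 5
  0001 → 1
  0010 → 2
  0101 → 5
= 315125


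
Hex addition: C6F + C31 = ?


Align and add column by column (LSB to MSB, each column mod 16 with carry):
  0C6F
+ 0C31
  ----
  col 0: F(15) + 1(1) + 0 (carry in) = 16 → 0(0), carry out 1
  col 1: 6(6) + 3(3) + 1 (carry in) = 10 → A(10), carry out 0
  col 2: C(12) + C(12) + 0 (carry in) = 24 → 8(8), carry out 1
  col 3: 0(0) + 0(0) + 1 (carry in) = 1 → 1(1), carry out 0
Reading digits MSB→LSB: 18A0
Strip leading zeros: 18A0
= 0x18A0


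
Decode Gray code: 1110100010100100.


Gray code: 1110100010100100
MSB stays the same: 1
Each subsequent bit = prev_binary XOR current_gray:
  B[1] = 1 XOR 1 = 0
  B[2] = 0 XOR 1 = 1
  B[3] = 1 XOR 0 = 1
  B[4] = 1 XOR 1 = 0
  B[5] = 0 XOR 0 = 0
  B[6] = 0 XOR 0 = 0
  B[7] = 0 XOR 0 = 0
  B[8] = 0 XOR 1 = 1
  B[9] = 1 XOR 0 = 1
  B[10] = 1 XOR 1 = 0
  B[11] = 0 XOR 0 = 0
  B[12] = 0 XOR 0 = 0
  B[13] = 0 XOR 1 = 1
  B[14] = 1 XOR 0 = 1
  B[15] = 1 XOR 0 = 1
= 1011000011000111 (45255 decimal)


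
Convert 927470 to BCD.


Each digit → 4-bit binary:
  9 → 1001
  2 → 0010
  7 → 0111
  4 → 0100
  7 → 0111
  0 → 0000
= 1001 0010 0111 0100 0111 0000


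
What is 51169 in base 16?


Divide by 16 repeatedly:
51169 ÷ 16 = 3198 remainder 1 (1)
3198 ÷ 16 = 199 remainder 14 (E)
199 ÷ 16 = 12 remainder 7 (7)
12 ÷ 16 = 0 remainder 12 (C)
Reading remainders bottom-up:
= 0xC7E1


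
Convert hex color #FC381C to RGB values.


Hex: #FC381C
R = FC₁₆ = 252
G = 38₁₆ = 56
B = 1C₁₆ = 28
= RGB(252, 56, 28)


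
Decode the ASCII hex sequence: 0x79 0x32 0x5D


Codes (hex): 0x79 0x32 0x5D
Per-code ASCII lookup:
  0x79 = 121  (range 97-122: lowercase, 121 - 97 = 24) → 'y'
  0x32 = 50  (range 48-57: digits, 50 - 48 = 2) → '2'
  0x5D = 93  (special character) → ']'
= 'y2]'


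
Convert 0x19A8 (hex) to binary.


Each hex digit → 4 binary bits:
  1 = 0001
  9 = 1001
  A = 1010
  8 = 1000
Concatenate: 0001 1001 1010 1000
= 0001100110101000


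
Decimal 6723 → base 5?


Divide by 5 repeatedly:
6723 ÷ 5 = 1344 remainder 3
1344 ÷ 5 = 268 remainder 4
268 ÷ 5 = 53 remainder 3
53 ÷ 5 = 10 remainder 3
10 ÷ 5 = 2 remainder 0
2 ÷ 5 = 0 remainder 2
Reading remainders bottom-up:
= 203343


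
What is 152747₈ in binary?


Each octal digit → 3 binary bits:
  1 = 001
  5 = 101
  2 = 010
  7 = 111
  4 = 100
  7 = 111
Concatenate: 001 101 010 111 100 111
= 001101010111100111


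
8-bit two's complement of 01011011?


Original: 01011011
Step 1 - Invert all bits: 10100100
Step 2 - Add 1: 10100100 + 1
= 10100101 (represents -91)


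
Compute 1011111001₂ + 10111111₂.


Align and add column by column (LSB to MSB, carry propagating):
  01011111001
+ 00010111111
  -----------
  col 0: 1 + 1 + 0 (carry in) = 2 → bit 0, carry out 1
  col 1: 0 + 1 + 1 (carry in) = 2 → bit 0, carry out 1
  col 2: 0 + 1 + 1 (carry in) = 2 → bit 0, carry out 1
  col 3: 1 + 1 + 1 (carry in) = 3 → bit 1, carry out 1
  col 4: 1 + 1 + 1 (carry in) = 3 → bit 1, carry out 1
  col 5: 1 + 1 + 1 (carry in) = 3 → bit 1, carry out 1
  col 6: 1 + 0 + 1 (carry in) = 2 → bit 0, carry out 1
  col 7: 1 + 1 + 1 (carry in) = 3 → bit 1, carry out 1
  col 8: 0 + 0 + 1 (carry in) = 1 → bit 1, carry out 0
  col 9: 1 + 0 + 0 (carry in) = 1 → bit 1, carry out 0
  col 10: 0 + 0 + 0 (carry in) = 0 → bit 0, carry out 0
Reading bits MSB→LSB: 01110111000
Strip leading zeros: 1110111000
= 1110111000


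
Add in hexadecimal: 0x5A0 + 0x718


Align and add column by column (LSB to MSB, each column mod 16 with carry):
  05A0
+ 0718
  ----
  col 0: 0(0) + 8(8) + 0 (carry in) = 8 → 8(8), carry out 0
  col 1: A(10) + 1(1) + 0 (carry in) = 11 → B(11), carry out 0
  col 2: 5(5) + 7(7) + 0 (carry in) = 12 → C(12), carry out 0
  col 3: 0(0) + 0(0) + 0 (carry in) = 0 → 0(0), carry out 0
Reading digits MSB→LSB: 0CB8
Strip leading zeros: CB8
= 0xCB8


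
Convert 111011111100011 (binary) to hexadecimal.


Group into 4-bit nibbles: 0111011111100011
  0111 = 7
  0111 = 7
  1110 = E
  0011 = 3
= 0x77E3


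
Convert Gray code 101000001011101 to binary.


Gray code: 101000001011101
MSB stays the same: 1
Each subsequent bit = prev_binary XOR current_gray:
  B[1] = 1 XOR 0 = 1
  B[2] = 1 XOR 1 = 0
  B[3] = 0 XOR 0 = 0
  B[4] = 0 XOR 0 = 0
  B[5] = 0 XOR 0 = 0
  B[6] = 0 XOR 0 = 0
  B[7] = 0 XOR 0 = 0
  B[8] = 0 XOR 1 = 1
  B[9] = 1 XOR 0 = 1
  B[10] = 1 XOR 1 = 0
  B[11] = 0 XOR 1 = 1
  B[12] = 1 XOR 1 = 0
  B[13] = 0 XOR 0 = 0
  B[14] = 0 XOR 1 = 1
= 110000001101001 (24681 decimal)


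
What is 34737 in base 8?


Divide by 8 repeatedly:
34737 ÷ 8 = 4342 remainder 1
4342 ÷ 8 = 542 remainder 6
542 ÷ 8 = 67 remainder 6
67 ÷ 8 = 8 remainder 3
8 ÷ 8 = 1 remainder 0
1 ÷ 8 = 0 remainder 1
Reading remainders bottom-up:
= 0o103661


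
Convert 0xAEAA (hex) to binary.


Each hex digit → 4 binary bits:
  A = 1010
  E = 1110
  A = 1010
  A = 1010
Concatenate: 1010 1110 1010 1010
= 1010111010101010


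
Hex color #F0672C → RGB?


Hex: #F0672C
R = F0₁₆ = 240
G = 67₁₆ = 103
B = 2C₁₆ = 44
= RGB(240, 103, 44)


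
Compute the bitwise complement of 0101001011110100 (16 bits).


Original: 0101001011110100
Invert all bits:
  bit 0: 0 → 1
  bit 1: 1 → 0
  bit 2: 0 → 1
  bit 3: 1 → 0
  bit 4: 0 → 1
  bit 5: 0 → 1
  bit 6: 1 → 0
  bit 7: 0 → 1
  bit 8: 1 → 0
  bit 9: 1 → 0
  bit 10: 1 → 0
  bit 11: 1 → 0
  bit 12: 0 → 1
  bit 13: 1 → 0
  bit 14: 0 → 1
  bit 15: 0 → 1
= 1010110100001011


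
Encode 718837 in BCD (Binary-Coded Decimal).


Each digit → 4-bit binary:
  7 → 0111
  1 → 0001
  8 → 1000
  8 → 1000
  3 → 0011
  7 → 0111
= 0111 0001 1000 1000 0011 0111


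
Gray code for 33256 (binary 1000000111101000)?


Binary: 1000000111101000
Gray code: G = B XOR (B >> 1)
B >> 1 = 0100000011110100
1000000111101000 XOR 0100000011110100:
  1 XOR 0 = 1
  0 XOR 1 = 1
  0 XOR 0 = 0
  0 XOR 0 = 0
  0 XOR 0 = 0
  0 XOR 0 = 0
  0 XOR 0 = 0
  1 XOR 0 = 1
  1 XOR 1 = 0
  1 XOR 1 = 0
  1 XOR 1 = 0
  0 XOR 1 = 1
  1 XOR 0 = 1
  0 XOR 1 = 1
  0 XOR 0 = 0
  0 XOR 0 = 0
= 1100000100011100


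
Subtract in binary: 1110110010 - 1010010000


Align and subtract column by column (LSB to MSB, borrowing when needed):
  1110110010
- 1010010000
  ----------
  col 0: (0 - 0 borrow-in) - 0 → 0 - 0 = 0, borrow out 0
  col 1: (1 - 0 borrow-in) - 0 → 1 - 0 = 1, borrow out 0
  col 2: (0 - 0 borrow-in) - 0 → 0 - 0 = 0, borrow out 0
  col 3: (0 - 0 borrow-in) - 0 → 0 - 0 = 0, borrow out 0
  col 4: (1 - 0 borrow-in) - 1 → 1 - 1 = 0, borrow out 0
  col 5: (1 - 0 borrow-in) - 0 → 1 - 0 = 1, borrow out 0
  col 6: (0 - 0 borrow-in) - 0 → 0 - 0 = 0, borrow out 0
  col 7: (1 - 0 borrow-in) - 1 → 1 - 1 = 0, borrow out 0
  col 8: (1 - 0 borrow-in) - 0 → 1 - 0 = 1, borrow out 0
  col 9: (1 - 0 borrow-in) - 1 → 1 - 1 = 0, borrow out 0
Reading bits MSB→LSB: 0100100010
Strip leading zeros: 100100010
= 100100010


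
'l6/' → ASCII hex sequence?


String: 'l6/'  (3 characters)
Per-character ASCII lookup:
  'l': lowercase starts at 97: 'l' = 97 + 11 = 108 → 0x6C
  '6': digits start at 48: '6' = 48 + 6 = 54 → 0x36
  '/': special character: '/' = 47 → 0x2F
= 0x6C 0x36 0x2F


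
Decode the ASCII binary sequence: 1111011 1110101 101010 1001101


Codes (binary): 1111011 1110101 101010 1001101
Per-code ASCII lookup:
  1111011 = 123  (special character) → '{'
  1110101 = 117  (range 97-122: lowercase, 117 - 97 = 20) → 'u'
  101010 = 42  (special character) → '*'
  1001101 = 77  (range 65-90: uppercase, 77 - 65 = 12) → 'M'
= '{u*M'


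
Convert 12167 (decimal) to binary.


Divide by 2 repeatedly:
12167 ÷ 2 = 6083 remainder 1
6083 ÷ 2 = 3041 remainder 1
3041 ÷ 2 = 1520 remainder 1
1520 ÷ 2 = 760 remainder 0
760 ÷ 2 = 380 remainder 0
380 ÷ 2 = 190 remainder 0
190 ÷ 2 = 95 remainder 0
95 ÷ 2 = 47 remainder 1
47 ÷ 2 = 23 remainder 1
23 ÷ 2 = 11 remainder 1
11 ÷ 2 = 5 remainder 1
5 ÷ 2 = 2 remainder 1
2 ÷ 2 = 1 remainder 0
1 ÷ 2 = 0 remainder 1
Reading remainders bottom-up:
= 10111110000111


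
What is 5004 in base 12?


Divide by 12 repeatedly:
5004 ÷ 12 = 417 remainder 0
417 ÷ 12 = 34 remainder 9
34 ÷ 12 = 2 remainder 10
2 ÷ 12 = 0 remainder 2
Reading remainders bottom-up:
= 2A90


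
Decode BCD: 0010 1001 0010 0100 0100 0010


Each 4-bit group → digit:
  0010 → 2
  1001 → 9
  0010 → 2
  0100 → 4
  0100 → 4
  0010 → 2
= 292442


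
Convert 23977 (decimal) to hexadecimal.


Divide by 16 repeatedly:
23977 ÷ 16 = 1498 remainder 9 (9)
1498 ÷ 16 = 93 remainder 10 (A)
93 ÷ 16 = 5 remainder 13 (D)
5 ÷ 16 = 0 remainder 5 (5)
Reading remainders bottom-up:
= 0x5DA9


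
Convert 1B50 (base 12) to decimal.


Positional values (base 12):
  0 × 12^0 = 0 × 1 = 0
  5 × 12^1 = 5 × 12 = 60
  B × 12^2 = 11 × 144 = 1584
  1 × 12^3 = 1 × 1728 = 1728
Sum = 0 + 60 + 1584 + 1728
= 3372


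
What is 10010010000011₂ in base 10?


Positional values:
Bit 0: 1 × 2^0 = 1
Bit 1: 1 × 2^1 = 2
Bit 7: 1 × 2^7 = 128
Bit 10: 1 × 2^10 = 1024
Bit 13: 1 × 2^13 = 8192
Sum = 1 + 2 + 128 + 1024 + 8192
= 9347


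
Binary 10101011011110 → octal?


Group into 3-bit groups: 010101011011110
  010 = 2
  101 = 5
  011 = 3
  011 = 3
  110 = 6
= 0o25336


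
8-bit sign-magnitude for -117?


Sign bit: 1 (negative)
Magnitude: 117 = 1110101
= 11110101


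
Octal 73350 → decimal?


Positional values:
Position 0: 0 × 8^0 = 0
Position 1: 5 × 8^1 = 40
Position 2: 3 × 8^2 = 192
Position 3: 3 × 8^3 = 1536
Position 4: 7 × 8^4 = 28672
Sum = 0 + 40 + 192 + 1536 + 28672
= 30440


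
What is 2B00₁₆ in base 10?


Positional values:
Position 0: 0 × 16^0 = 0 × 1 = 0
Position 1: 0 × 16^1 = 0 × 16 = 0
Position 2: B × 16^2 = 11 × 256 = 2816
Position 3: 2 × 16^3 = 2 × 4096 = 8192
Sum = 0 + 0 + 2816 + 8192
= 11008


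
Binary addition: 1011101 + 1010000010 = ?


Align and add column by column (LSB to MSB, carry propagating):
  00001011101
+ 01010000010
  -----------
  col 0: 1 + 0 + 0 (carry in) = 1 → bit 1, carry out 0
  col 1: 0 + 1 + 0 (carry in) = 1 → bit 1, carry out 0
  col 2: 1 + 0 + 0 (carry in) = 1 → bit 1, carry out 0
  col 3: 1 + 0 + 0 (carry in) = 1 → bit 1, carry out 0
  col 4: 1 + 0 + 0 (carry in) = 1 → bit 1, carry out 0
  col 5: 0 + 0 + 0 (carry in) = 0 → bit 0, carry out 0
  col 6: 1 + 0 + 0 (carry in) = 1 → bit 1, carry out 0
  col 7: 0 + 1 + 0 (carry in) = 1 → bit 1, carry out 0
  col 8: 0 + 0 + 0 (carry in) = 0 → bit 0, carry out 0
  col 9: 0 + 1 + 0 (carry in) = 1 → bit 1, carry out 0
  col 10: 0 + 0 + 0 (carry in) = 0 → bit 0, carry out 0
Reading bits MSB→LSB: 01011011111
Strip leading zeros: 1011011111
= 1011011111


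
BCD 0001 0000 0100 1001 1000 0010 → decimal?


Each 4-bit group → digit:
  0001 → 1
  0000 → 0
  0100 → 4
  1001 → 9
  1000 → 8
  0010 → 2
= 104982


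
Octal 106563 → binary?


Each octal digit → 3 binary bits:
  1 = 001
  0 = 000
  6 = 110
  5 = 101
  6 = 110
  3 = 011
Concatenate: 001 000 110 101 110 011
= 001000110101110011
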